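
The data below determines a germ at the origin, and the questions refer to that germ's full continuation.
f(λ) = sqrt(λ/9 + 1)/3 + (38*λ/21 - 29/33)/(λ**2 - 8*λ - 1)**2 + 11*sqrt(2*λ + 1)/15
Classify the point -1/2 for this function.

The term (11/15)*sqrt(1 - λ/(-1/2)) has argument 1 - -1/2/(-1/2) = 0 at -1/2: a square-root (algebraic, two-sheeted) branch point; the remaining terms are analytic or single-valued there.

The point is an algebraic (square-root) branch point.


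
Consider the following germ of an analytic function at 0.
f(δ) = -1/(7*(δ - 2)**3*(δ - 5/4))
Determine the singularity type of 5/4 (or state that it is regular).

The denominator factor δ - 5/4 vanishes at 5/4 and appears to the power 1; the numerator there equals -1/7, nonzero, and no other factor vanishes.
Hence a pole whose order is the multiplicity, 1.

The point is a pole of order 1.


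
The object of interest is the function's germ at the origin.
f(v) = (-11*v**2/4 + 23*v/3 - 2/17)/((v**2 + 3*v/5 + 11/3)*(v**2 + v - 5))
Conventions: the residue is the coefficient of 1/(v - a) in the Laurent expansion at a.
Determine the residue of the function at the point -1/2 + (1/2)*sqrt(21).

The factor v**2 + v - 5 splits as (v - a)(v - a') with a = -1/2 + (1/2)*sqrt(21), a' = -1/2 - (1/2)*sqrt(21). At the order-1 pole a set g(v) = (v - a)*f(v) = [(-11*v**2/4 + 23*v/3 - 2/17)/(v**2 + 3*v/5 + 11/3)] / (v - a').
Simple pole: residue = g(a) at a = -1/2 + (1/2)*sqrt(21), which is 64819/119000 - (8047/89250)*sqrt(21).

The residue is 64819/119000 - (8047/89250)*sqrt(21).


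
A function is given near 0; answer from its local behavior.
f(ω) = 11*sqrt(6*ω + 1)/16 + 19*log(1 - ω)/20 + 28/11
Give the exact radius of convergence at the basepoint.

The radius of convergence is 1/6.

Branch term (11/16)*sqrt(1 - ω/(-1/6)): its argument vanishes at ω = -1/6, a square-root branch point, modulus 1/6.
Branch term (19/20)*log(1 - ω/(1)): its argument vanishes at ω = 1, a logarithmic branch point, modulus 1.
The radius of convergence is the smallest modulus among the singular points: 1/6.


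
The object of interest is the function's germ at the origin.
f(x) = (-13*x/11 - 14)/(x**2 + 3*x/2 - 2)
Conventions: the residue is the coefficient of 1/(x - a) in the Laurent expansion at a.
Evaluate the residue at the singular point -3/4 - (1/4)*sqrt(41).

The factor x**2 + 3*x/2 - 2 splits as (x - a)(x - a') with a = -3/4 - (1/4)*sqrt(41), a' = -3/4 + (1/4)*sqrt(41). At the order-1 pole a set g(x) = (x - a)*f(x) = [-13*x/11 - 14] / (x - a').
Simple pole: residue = g(a) at a = -3/4 - (1/4)*sqrt(41), which is -13/22 + (577/902)*sqrt(41).

The residue is -13/22 + (577/902)*sqrt(41).


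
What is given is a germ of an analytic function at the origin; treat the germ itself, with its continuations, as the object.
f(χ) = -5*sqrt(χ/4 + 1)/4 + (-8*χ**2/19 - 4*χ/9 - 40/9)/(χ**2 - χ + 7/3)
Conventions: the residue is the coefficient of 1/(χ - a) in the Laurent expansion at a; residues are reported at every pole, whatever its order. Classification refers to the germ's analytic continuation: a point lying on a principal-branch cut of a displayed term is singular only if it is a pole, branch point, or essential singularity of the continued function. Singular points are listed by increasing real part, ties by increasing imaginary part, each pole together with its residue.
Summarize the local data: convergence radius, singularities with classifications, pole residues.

Radius of convergence at 0: (1/3)*sqrt(21).
At -4: an algebraic (square-root) branch point.
At (1/2) - ((5/6)*sqrt(3))*i: a pole of order 1; residue (-74/171) - ((74/95)*sqrt(3))*i.
At (1/2) + ((5/6)*sqrt(3))*i: a pole of order 1; residue (-74/171) + ((74/95)*sqrt(3))*i.

Denominator factor (χ**2 - χ + 7/3): discriminant -25/3, complex-conjugate roots (1/2) + ((5/6)*sqrt(3))*i and (1/2) - ((5/6)*sqrt(3))*i; poles of order 1, moduli (1/3)*sqrt(21) and (1/3)*sqrt(21).
Branch term (-5/4)*sqrt(1 - χ/(-4)): its argument vanishes at χ = -4, a square-root branch point, modulus 4.
The radius of convergence is the smallest modulus among the singular points: (1/3)*sqrt(21).
The branch term is analytic at (1/2) - ((5/6)*sqrt(3))*i and contributes nothing to the residue; only the rational part matters.
The factor χ**2 - χ + 7/3 splits as (χ - a)(χ - a') with a = (1/2) - ((5/6)*sqrt(3))*i, a' = (1/2) + ((5/6)*sqrt(3))*i. At the order-1 pole a set g(χ) = (χ - a)*(rational part) = [-8*χ**2/19 - 4*χ/9 - 40/9] / (χ - a').
Simple pole: residue = g(a) at a = (1/2) - ((5/6)*sqrt(3))*i, which is (-74/171) - ((74/95)*sqrt(3))*i.
The branch term is analytic at (1/2) + ((5/6)*sqrt(3))*i and contributes nothing to the residue; only the rational part matters.
The factor χ**2 - χ + 7/3 splits as (χ - a)(χ - a') with a = (1/2) + ((5/6)*sqrt(3))*i, a' = (1/2) - ((5/6)*sqrt(3))*i. At the order-1 pole a set g(χ) = (χ - a)*(rational part) = [-8*χ**2/19 - 4*χ/9 - 40/9] / (χ - a').
Simple pole: residue = g(a) at a = (1/2) + ((5/6)*sqrt(3))*i, which is (-74/171) + ((74/95)*sqrt(3))*i.
List the singular points by increasing real part (a conjugate pair: the negative imaginary part first).


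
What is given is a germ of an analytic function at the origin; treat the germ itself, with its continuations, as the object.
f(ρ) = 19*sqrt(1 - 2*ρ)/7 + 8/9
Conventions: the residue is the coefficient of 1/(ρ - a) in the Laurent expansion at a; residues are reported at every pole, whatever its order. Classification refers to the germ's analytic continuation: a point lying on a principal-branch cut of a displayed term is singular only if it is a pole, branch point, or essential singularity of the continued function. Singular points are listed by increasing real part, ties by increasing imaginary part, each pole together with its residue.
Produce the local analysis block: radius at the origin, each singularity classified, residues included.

Branch term (19/7)*sqrt(1 - ρ/(1/2)): its argument vanishes at ρ = 1/2, a square-root branch point, modulus 1/2.
The radius of convergence is the smallest modulus among the singular points: 1/2.

Radius of convergence at 0: 1/2.
At 1/2: an algebraic (square-root) branch point.


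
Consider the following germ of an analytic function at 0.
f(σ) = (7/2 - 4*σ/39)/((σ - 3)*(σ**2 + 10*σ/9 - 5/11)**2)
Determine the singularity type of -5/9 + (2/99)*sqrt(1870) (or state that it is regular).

The denominator factor σ**2 + 10*σ/9 - 5/11 vanishes at -5/9 + (2/99)*sqrt(1870) and appears to the power 2; the numerator there equals 2497/702 - (8/3861)*sqrt(1870), nonzero, and no other factor vanishes.
Hence a pole whose order is the multiplicity, 2.

The point is a pole of order 2.


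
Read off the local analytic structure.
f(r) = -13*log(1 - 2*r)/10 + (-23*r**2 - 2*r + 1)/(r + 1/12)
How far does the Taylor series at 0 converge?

The radius of convergence is 1/12.

Denominator factor (r + 1/12): pole of order 1 at -1/12, modulus 1/12.
Branch term (-13/10)*log(1 - r/(1/2)): its argument vanishes at r = 1/2, a logarithmic branch point, modulus 1/2.
The radius of convergence is the smallest modulus among the singular points: 1/12.


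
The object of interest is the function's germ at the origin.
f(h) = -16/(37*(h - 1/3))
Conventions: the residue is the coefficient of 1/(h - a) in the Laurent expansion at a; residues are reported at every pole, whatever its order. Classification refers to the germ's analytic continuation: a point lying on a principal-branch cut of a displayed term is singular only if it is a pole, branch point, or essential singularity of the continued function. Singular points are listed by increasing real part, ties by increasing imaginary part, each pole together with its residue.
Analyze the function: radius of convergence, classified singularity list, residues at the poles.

Radius of convergence at 0: 1/3.
At 1/3: a pole of order 1; residue -16/37.

Denominator factor (h - 1/3): pole of order 1 at 1/3, modulus 1/3.
The radius of convergence is the smallest modulus among the singular points: 1/3.
At the order-1 pole 1/3 set g(h) = (h - (1/3))*f(h) = -16/37.
Simple pole: residue = g(a) at a = 1/3, which is -16/37.


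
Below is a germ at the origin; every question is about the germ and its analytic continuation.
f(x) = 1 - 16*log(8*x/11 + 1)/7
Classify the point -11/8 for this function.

The term (-16/7)*log(1 - x/(-11/8)) has argument 1 - -11/8/(-11/8) = 0 at -11/8: a logarithmic (infinitely-sheeted) branch point; the remaining terms are analytic or single-valued there.

The point is a logarithmic branch point.


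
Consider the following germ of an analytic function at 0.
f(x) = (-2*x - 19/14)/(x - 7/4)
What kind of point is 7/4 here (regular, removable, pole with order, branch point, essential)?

The point is a pole of order 1.

The denominator factor x - 7/4 vanishes at 7/4 and appears to the power 1; the numerator there equals -34/7, nonzero, and no other factor vanishes.
Hence a pole whose order is the multiplicity, 1.


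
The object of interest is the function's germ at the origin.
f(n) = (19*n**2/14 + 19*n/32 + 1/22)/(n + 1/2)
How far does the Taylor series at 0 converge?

The radius of convergence is 1/2.

Denominator factor (n + 1/2): pole of order 1 at -1/2, modulus 1/2.
The radius of convergence is the smallest modulus among the singular points: 1/2.


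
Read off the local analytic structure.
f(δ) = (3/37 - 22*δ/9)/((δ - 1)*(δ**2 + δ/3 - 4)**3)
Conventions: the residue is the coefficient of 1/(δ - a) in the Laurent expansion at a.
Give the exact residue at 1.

The residue is 2361/18944.

At the order-1 pole 1 set g(δ) = (δ - (1))*f(δ) = (3/37 - 22*δ/9)/(δ**2 + δ/3 - 4)**3.
Simple pole: residue = g(a) at a = 1, which is 2361/18944.


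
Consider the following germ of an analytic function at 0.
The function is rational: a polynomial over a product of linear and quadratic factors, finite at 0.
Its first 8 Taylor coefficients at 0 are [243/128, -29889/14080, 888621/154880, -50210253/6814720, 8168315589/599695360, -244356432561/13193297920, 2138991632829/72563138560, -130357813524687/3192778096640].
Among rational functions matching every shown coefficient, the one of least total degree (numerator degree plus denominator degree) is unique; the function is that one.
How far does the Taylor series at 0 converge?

The radius of convergence is -2/11 + (2/33)*sqrt(251).

No rational of total degree below 6 reproduces all 8 coefficients; solving the [2/4] Pade equations on them gives f(σ) = (σ**2/27 - 9*σ/20 + 3/2)/(σ**2 - 4*σ/11 - 8/9)**2, whose expansion matches every shown term.
Denominator factor (σ**2 - 4*σ/11 - 8/9)^2: discriminant 4016/1089, real irrational roots 2/11 + (2/33)*sqrt(251) and 2/11 - (2/33)*sqrt(251); poles of order 2, moduli 2/11 + (2/33)*sqrt(251) and -2/11 + (2/33)*sqrt(251).
The radius of convergence is the smallest modulus among the singular points: -2/11 + (2/33)*sqrt(251).


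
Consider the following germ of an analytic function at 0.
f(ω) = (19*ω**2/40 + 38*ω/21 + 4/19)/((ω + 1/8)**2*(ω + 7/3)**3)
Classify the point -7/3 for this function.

The point is a pole of order 3.

The denominator factor ω + 7/3 vanishes at -7/3 and appears to the power 3; the numerator there equals -9751/6840, nonzero, and no other factor vanishes.
Hence a pole whose order is the multiplicity, 3.


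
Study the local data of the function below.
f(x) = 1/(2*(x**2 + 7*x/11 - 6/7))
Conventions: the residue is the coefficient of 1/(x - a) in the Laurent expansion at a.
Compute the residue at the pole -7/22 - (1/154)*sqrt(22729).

The factor x**2 + 7*x/11 - 6/7 splits as (x - a)(x - a') with a = -7/22 - (1/154)*sqrt(22729), a' = -7/22 + (1/154)*sqrt(22729). At the order-1 pole a set g(x) = (x - a)*f(x) = [1/2] / (x - a').
Simple pole: residue = g(a) at a = -7/22 - (1/154)*sqrt(22729), which is -(11/6494)*sqrt(22729).

The residue is -(11/6494)*sqrt(22729).


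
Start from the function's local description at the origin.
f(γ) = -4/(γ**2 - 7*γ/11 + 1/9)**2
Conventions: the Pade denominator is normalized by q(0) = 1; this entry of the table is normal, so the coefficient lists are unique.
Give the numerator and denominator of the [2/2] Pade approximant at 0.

The Pade approximant has numerator coefficients [-324, -252373968/253045, -381415716/253045]; denominator coefficients [1, -23315418/2783495, 618310152/30618445].

Taylor coefficients needed (expand at 0): a_0 = -324, a_1 = -40824/11, a_2 = -3152196/121, a_3 = -190688904/1331, a_4 = -9867639024/14641.
Write the denominator as Q(γ) = 1 + q1*γ + q2*γ^2. Requiring Q*f - P = O(γ^5) with deg P <= 2 kills the coefficients of γ^3..γ^4 in Q*f:
  γ^3: a_3 + q1*a_2 + q2*a_1 = 0, i.e. -190688904/1331 + (-3152196/121)*q1 + (-40824/11)*q2 = 0.
  γ^4: a_4 + q1*a_3 + q2*a_2 = 0, i.e. -9867639024/14641 + (-190688904/1331)*q1 + (-3152196/121)*q2 = 0.
Solving this linear system: q1 = -23315418/2783495, q2 = 618310152/30618445.
The numerator is Q*f truncated at degree 2: P0 = a_0 = -324; P1 = a_1 + q1*a_0 = -252373968/253045; P2 = a_2 + q1*a_1 + q2*a_0 = -381415716/253045.


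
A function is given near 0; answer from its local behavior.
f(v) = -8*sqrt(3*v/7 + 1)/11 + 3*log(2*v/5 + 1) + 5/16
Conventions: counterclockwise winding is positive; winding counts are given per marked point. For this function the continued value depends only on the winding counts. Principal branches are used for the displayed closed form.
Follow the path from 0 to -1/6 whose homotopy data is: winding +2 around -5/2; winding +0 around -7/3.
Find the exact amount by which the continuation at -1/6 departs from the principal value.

Continued minus principal equals (12)*pi*i.

The rational part is single-valued and drops out of the difference; each branch term changes only by its own monodromy.
(-8/11)*sqrt(1 - v/(-7/3)): winding +0 is even, the square root returns to the same sheet, contribution 0.
(3)*log(1 - v/(-5/2)): each positive loop around -5/2 adds 2*pi*i to the log, so winding +2 contributes (3)*(2)*2*pi*i = (12)*pi*i.
Summing the contributions at v = -1/6 gives (12)*pi*i.


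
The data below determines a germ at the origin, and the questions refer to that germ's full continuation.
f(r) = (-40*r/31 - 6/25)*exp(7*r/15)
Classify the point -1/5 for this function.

The point is a regular point.

There is no denominator, hence no pole anywhere.
The factor exp(7*r/15) is entire.
So the germ continues analytically to -1/5.


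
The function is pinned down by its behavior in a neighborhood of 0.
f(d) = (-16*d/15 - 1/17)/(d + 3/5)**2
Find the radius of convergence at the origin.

The radius of convergence is 3/5.

Denominator factor (d + 3/5)^2: pole of order 2 at -3/5, modulus 3/5.
The radius of convergence is the smallest modulus among the singular points: 3/5.


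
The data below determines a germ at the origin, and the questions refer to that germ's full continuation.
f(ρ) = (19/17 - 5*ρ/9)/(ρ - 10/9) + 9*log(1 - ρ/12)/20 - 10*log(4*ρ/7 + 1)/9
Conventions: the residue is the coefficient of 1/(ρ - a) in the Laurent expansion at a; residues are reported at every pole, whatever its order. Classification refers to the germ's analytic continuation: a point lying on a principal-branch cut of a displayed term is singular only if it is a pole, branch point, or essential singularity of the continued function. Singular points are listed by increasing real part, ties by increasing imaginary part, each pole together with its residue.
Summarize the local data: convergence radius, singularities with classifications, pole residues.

Denominator factor (ρ - 10/9): pole of order 1 at 10/9, modulus 10/9.
Branch term (-10/9)*log(1 - ρ/(-7/4)): its argument vanishes at ρ = -7/4, a logarithmic branch point, modulus 7/4.
Branch term (9/20)*log(1 - ρ/(12)): its argument vanishes at ρ = 12, a logarithmic branch point, modulus 12.
The radius of convergence is the smallest modulus among the singular points: 10/9.
The branch terms are analytic at 10/9 and contribute nothing to the residue; only the rational part matters.
At the order-1 pole 10/9 set g(ρ) = (ρ - (10/9))*(rational part) = 19/17 - 5*ρ/9.
Simple pole: residue = g(a) at a = 10/9, which is 689/1377.
List the singular points by increasing real part (a conjugate pair: the negative imaginary part first).

Radius of convergence at 0: 10/9.
At -7/4: a logarithmic branch point.
At 10/9: a pole of order 1; residue 689/1377.
At 12: a logarithmic branch point.


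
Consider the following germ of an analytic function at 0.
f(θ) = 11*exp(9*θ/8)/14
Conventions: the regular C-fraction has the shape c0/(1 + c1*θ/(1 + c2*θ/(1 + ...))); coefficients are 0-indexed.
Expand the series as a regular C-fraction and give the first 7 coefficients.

The regular C-fraction coefficients are [11/14, -9/8, 9/16, -3/16, 3/16, -9/80, 9/80].

Taylor coefficients (expand at 0): a_0 = 11/14, a_1 = 99/112, a_2 = 891/1792, a_3 = 2673/14336, a_4 = 24057/458752, a_5 = 216513/18350080, a_6 = 649539/293601280.
c0 = a_0 = 11/14. Peel one level at a time: if S = 1 + c*θ/S' with S'(0) = 1, then c is the θ-coefficient of S and S' = c*θ/(S - 1).
S_1 = c0/f = 1 + (-9/8)*θ + (81/128)*θ^2 + ...; c1 = -9/8.
S_2 = c1*θ/(S_1 - 1) = 1 + (9/16)*θ + (27/256)*θ^2 + ...; c2 = 9/16.
S_3 = c2*θ/(S_2 - 1) = 1 + (-3/16)*θ + (9/256)*θ^2 + ...; c3 = -3/16.
S_4 = c3*θ/(S_3 - 1) = 1 + (3/16)*θ + (27/1280)*θ^2 + ...; c4 = 3/16.
S_5 = c4*θ/(S_4 - 1) = 1 + (-9/80)*θ + (81/6400)*θ^2 + ...; c5 = -9/80.
S_6 = c5*θ/(S_5 - 1) = 1 + (9/80)*θ + ...; c6 = 9/80.


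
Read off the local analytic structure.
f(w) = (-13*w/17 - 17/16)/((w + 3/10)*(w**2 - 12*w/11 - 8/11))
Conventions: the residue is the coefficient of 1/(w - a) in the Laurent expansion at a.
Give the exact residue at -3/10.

The residue is 5665/2108.

At the order-1 pole -3/10 set g(w) = (w - (-3/10))*f(w) = (-13*w/17 - 17/16)/(w**2 - 12*w/11 - 8/11).
Simple pole: residue = g(a) at a = -3/10, which is 5665/2108.


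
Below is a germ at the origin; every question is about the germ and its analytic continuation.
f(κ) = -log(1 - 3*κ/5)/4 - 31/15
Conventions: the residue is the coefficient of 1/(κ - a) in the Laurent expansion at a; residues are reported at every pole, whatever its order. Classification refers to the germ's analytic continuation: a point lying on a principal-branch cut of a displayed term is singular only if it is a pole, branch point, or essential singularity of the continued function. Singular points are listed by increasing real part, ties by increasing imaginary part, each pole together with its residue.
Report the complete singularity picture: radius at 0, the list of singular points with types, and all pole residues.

Branch term (-1/4)*log(1 - κ/(5/3)): its argument vanishes at κ = 5/3, a logarithmic branch point, modulus 5/3.
The radius of convergence is the smallest modulus among the singular points: 5/3.

Radius of convergence at 0: 5/3.
At 5/3: a logarithmic branch point.


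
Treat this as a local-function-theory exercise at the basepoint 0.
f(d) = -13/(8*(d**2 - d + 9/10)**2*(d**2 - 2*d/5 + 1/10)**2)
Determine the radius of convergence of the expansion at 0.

The radius of convergence is (1/10)*sqrt(10).

Denominator factor (d**2 - 2*d/5 + 1/10)^2: discriminant -6/25, complex-conjugate roots (1/5) + ((1/10)*sqrt(6))*i and (1/5) - ((1/10)*sqrt(6))*i; poles of order 2, moduli (1/10)*sqrt(10) and (1/10)*sqrt(10).
Denominator factor (d**2 - d + 9/10)^2: discriminant -13/5, complex-conjugate roots (1/2) + ((1/10)*sqrt(65))*i and (1/2) - ((1/10)*sqrt(65))*i; poles of order 2, moduli (3/10)*sqrt(10) and (3/10)*sqrt(10).
The radius of convergence is the smallest modulus among the singular points: (1/10)*sqrt(10).


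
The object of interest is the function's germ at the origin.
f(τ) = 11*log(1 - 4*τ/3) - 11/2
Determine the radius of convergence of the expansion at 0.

The radius of convergence is 3/4.

Branch term (11)*log(1 - τ/(3/4)): its argument vanishes at τ = 3/4, a logarithmic branch point, modulus 3/4.
The radius of convergence is the smallest modulus among the singular points: 3/4.


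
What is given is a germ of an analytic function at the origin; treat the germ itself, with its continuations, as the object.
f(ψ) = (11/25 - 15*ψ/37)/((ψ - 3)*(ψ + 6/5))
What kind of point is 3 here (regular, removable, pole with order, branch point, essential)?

The point is a pole of order 1.

The denominator factor ψ - 3 vanishes at 3 and appears to the power 1; the numerator there equals -718/925, nonzero, and no other factor vanishes.
Hence a pole whose order is the multiplicity, 1.


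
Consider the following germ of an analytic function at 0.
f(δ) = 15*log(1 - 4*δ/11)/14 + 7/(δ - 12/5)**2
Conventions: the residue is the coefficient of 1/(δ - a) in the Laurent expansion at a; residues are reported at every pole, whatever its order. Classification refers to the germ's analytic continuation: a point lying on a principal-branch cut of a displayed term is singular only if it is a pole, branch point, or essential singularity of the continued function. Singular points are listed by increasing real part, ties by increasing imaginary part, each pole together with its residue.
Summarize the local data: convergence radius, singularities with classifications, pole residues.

Denominator factor (δ - 12/5)^2: pole of order 2 at 12/5, modulus 12/5.
Branch term (15/14)*log(1 - δ/(11/4)): its argument vanishes at δ = 11/4, a logarithmic branch point, modulus 11/4.
The radius of convergence is the smallest modulus among the singular points: 12/5.
The branch term is analytic at 12/5 and contributes nothing to the residue; only the rational part matters.
At the order-2 pole 12/5 set g(δ) = (δ - (12/5))^2*(rational part) = 7.
Order-2 pole: residue = g'(a); g'(12/5) = 0, so the residue is 0.
List the singular points by increasing real part (a conjugate pair: the negative imaginary part first).

Radius of convergence at 0: 12/5.
At 12/5: a pole of order 2; residue 0.
At 11/4: a logarithmic branch point.


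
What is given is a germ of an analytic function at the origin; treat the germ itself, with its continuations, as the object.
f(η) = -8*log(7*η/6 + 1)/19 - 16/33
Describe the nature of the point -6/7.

The term (-8/19)*log(1 - η/(-6/7)) has argument 1 - -6/7/(-6/7) = 0 at -6/7: a logarithmic (infinitely-sheeted) branch point; the remaining terms are analytic or single-valued there.

The point is a logarithmic branch point.


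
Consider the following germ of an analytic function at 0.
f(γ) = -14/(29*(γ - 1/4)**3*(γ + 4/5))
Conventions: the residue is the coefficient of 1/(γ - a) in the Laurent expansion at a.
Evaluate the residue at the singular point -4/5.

The residue is 16000/38367.

At the order-1 pole -4/5 set g(γ) = (γ - (-4/5))*f(γ) = -14/(29*(γ - 1/4)**3).
Simple pole: residue = g(a) at a = -4/5, which is 16000/38367.


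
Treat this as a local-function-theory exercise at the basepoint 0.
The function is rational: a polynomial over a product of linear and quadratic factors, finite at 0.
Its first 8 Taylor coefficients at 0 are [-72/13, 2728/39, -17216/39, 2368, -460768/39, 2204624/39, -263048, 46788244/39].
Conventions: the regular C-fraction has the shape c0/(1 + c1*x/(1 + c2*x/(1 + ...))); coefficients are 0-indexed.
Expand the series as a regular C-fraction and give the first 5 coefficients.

Taylor coefficients (read off): a_0 = -72/13, a_1 = 2728/39, a_2 = -17216/39, a_3 = 2368, a_4 = -460768/39.
c0 = a_0 = -72/13. Peel one level at a time: if S = 1 + c*x/S' with S'(0) = 1, then c is the x-coefficient of S and S' = c*x/(S - 1).
S_1 = c0/f = 1 + (341/27)*x + (58177/729)*x^2 + ...; c1 = 341/27.
S_2 = c1*x/(S_1 - 1) = 1 + (-58177/9207)*x + (694600/116281)*x^2 + ...; c2 = -58177/9207.
S_3 = c2*x/(S_2 - 1) = 1 + (18754200/19838357)*x + (-747593388/3384563329)*x^2 + ...; c3 = 18754200/19838357.
S_4 = c3*x/(S_3 - 1) = 1 + (2360456901/10102436050)*x + ...; c4 = 2360456901/10102436050.

The regular C-fraction coefficients are [-72/13, 341/27, -58177/9207, 18754200/19838357, 2360456901/10102436050].


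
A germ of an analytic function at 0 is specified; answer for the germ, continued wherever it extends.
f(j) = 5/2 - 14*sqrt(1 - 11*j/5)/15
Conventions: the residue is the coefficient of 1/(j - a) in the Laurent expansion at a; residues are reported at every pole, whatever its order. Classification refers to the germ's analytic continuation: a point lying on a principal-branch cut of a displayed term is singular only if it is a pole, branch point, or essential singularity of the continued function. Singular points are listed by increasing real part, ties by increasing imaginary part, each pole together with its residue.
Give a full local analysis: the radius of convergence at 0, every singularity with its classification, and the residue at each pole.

Branch term (-14/15)*sqrt(1 - j/(5/11)): its argument vanishes at j = 5/11, a square-root branch point, modulus 5/11.
The radius of convergence is the smallest modulus among the singular points: 5/11.

Radius of convergence at 0: 5/11.
At 5/11: an algebraic (square-root) branch point.


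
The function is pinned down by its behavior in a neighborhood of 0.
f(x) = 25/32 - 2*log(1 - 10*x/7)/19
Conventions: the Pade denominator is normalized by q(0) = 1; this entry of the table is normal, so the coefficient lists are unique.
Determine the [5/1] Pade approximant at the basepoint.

The Pade approximant has numerator coefficients [25/32, -9955/12768, -200/2793, -500/19551, -5000/410571, -5000/957999]; denominator coefficients [1, -25/21].

Taylor coefficients needed (expand at 0): a_0 = 25/32, a_1 = 20/133, a_2 = 100/931, a_3 = 2000/19551, a_4 = 5000/45619, a_5 = 40000/319333, a_6 = 1000000/6705993.
Write the denominator as Q(x) = 1 + q1*x. Requiring Q*f - P = O(x^7) with deg P <= 5 kills the coefficients of x^6..x^6 in Q*f:
  x^6: a_6 + q1*a_5 = 0, i.e. 1000000/6705993 + (40000/319333)*q1 = 0.
Solving this linear system: q1 = -25/21.
The numerator is Q*f truncated at degree 5: P0 = a_0 = 25/32; P1 = a_1 + q1*a_0 = -9955/12768; P2 = a_2 + q1*a_1 = -200/2793; P3 = a_3 + q1*a_2 = -500/19551; P4 = a_4 + q1*a_3 = -5000/410571; P5 = a_5 + q1*a_4 = -5000/957999.


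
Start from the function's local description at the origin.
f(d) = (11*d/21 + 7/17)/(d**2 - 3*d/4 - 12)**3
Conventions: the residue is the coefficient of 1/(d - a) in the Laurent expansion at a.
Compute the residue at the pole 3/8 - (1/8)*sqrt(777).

The residue is -(49408/6202510503)*sqrt(777).

The factor d**2 - 3*d/4 - 12 splits as (d - a)(d - a') with a = 3/8 - (1/8)*sqrt(777), a' = 3/8 + (1/8)*sqrt(777). At the order-3 pole a set g(d) = (d - a)^3*f(d) = [11*d/21 + 7/17] / (d - a')^3.
Order-3 pole: residue = g''(a)/2; g''(3/8 - (1/8)*sqrt(777)) = -(98816/6202510503)*sqrt(777), so the residue is -(49408/6202510503)*sqrt(777).


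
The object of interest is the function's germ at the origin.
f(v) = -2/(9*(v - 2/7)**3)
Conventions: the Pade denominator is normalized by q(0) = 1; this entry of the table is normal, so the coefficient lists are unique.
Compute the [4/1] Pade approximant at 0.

Taylor coefficients needed (expand at 0): a_0 = 343/36, a_1 = 2401/24, a_2 = 16807/24, a_3 = 588245/144, a_4 = 4117715/192, a_5 = 40353607/384.
Write the denominator as Q(v) = 1 + q1*v. Requiring Q*f - P = O(v^6) with deg P <= 4 kills the coefficients of v^5..v^5 in Q*f:
  v^5: a_5 + q1*a_4 = 0, i.e. 40353607/384 + (4117715/192)*q1 = 0.
Solving this linear system: q1 = -49/10.
The numerator is Q*f truncated at degree 4: P0 = a_0 = 343/36; P1 = a_1 + q1*a_0 = 2401/45; P2 = a_2 + q1*a_1 = 16807/80; P3 = a_3 + q1*a_2 = 117649/180; P4 = a_4 + q1*a_3 = 823543/576.

The Pade approximant has numerator coefficients [343/36, 2401/45, 16807/80, 117649/180, 823543/576]; denominator coefficients [1, -49/10].


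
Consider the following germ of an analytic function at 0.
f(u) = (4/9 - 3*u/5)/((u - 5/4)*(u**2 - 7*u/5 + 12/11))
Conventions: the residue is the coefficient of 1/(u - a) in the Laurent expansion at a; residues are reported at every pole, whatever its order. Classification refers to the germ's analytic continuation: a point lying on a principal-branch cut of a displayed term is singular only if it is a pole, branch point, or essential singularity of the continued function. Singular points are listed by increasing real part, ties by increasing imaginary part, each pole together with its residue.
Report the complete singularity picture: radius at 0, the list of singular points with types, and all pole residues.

Radius of convergence at 0: (2/11)*sqrt(33).
At (7/10) - ((1/110)*sqrt(7271))*i: a pole of order 1; residue (242/1431) - ((2962/945891)*sqrt(7271))*i.
At (7/10) + ((1/110)*sqrt(7271))*i: a pole of order 1; residue (242/1431) + ((2962/945891)*sqrt(7271))*i.
At 5/4: a pole of order 1; residue -484/1431.

Denominator factor (u**2 - 7*u/5 + 12/11): discriminant -661/275, complex-conjugate roots (7/10) + ((1/110)*sqrt(7271))*i and (7/10) - ((1/110)*sqrt(7271))*i; poles of order 1, moduli (2/11)*sqrt(33) and (2/11)*sqrt(33).
Denominator factor (u - 5/4): pole of order 1 at 5/4, modulus 5/4.
The radius of convergence is the smallest modulus among the singular points: (2/11)*sqrt(33).
The factor u**2 - 7*u/5 + 12/11 splits as (u - a)(u - a') with a = (7/10) - ((1/110)*sqrt(7271))*i, a' = (7/10) + ((1/110)*sqrt(7271))*i. At the order-1 pole a set g(u) = (u - a)*f(u) = [(4/9 - 3*u/5)/(u - 5/4)] / (u - a').
Simple pole: residue = g(a) at a = (7/10) - ((1/110)*sqrt(7271))*i, which is (242/1431) - ((2962/945891)*sqrt(7271))*i.
The factor u**2 - 7*u/5 + 12/11 splits as (u - a)(u - a') with a = (7/10) + ((1/110)*sqrt(7271))*i, a' = (7/10) - ((1/110)*sqrt(7271))*i. At the order-1 pole a set g(u) = (u - a)*f(u) = [(4/9 - 3*u/5)/(u - 5/4)] / (u - a').
Simple pole: residue = g(a) at a = (7/10) + ((1/110)*sqrt(7271))*i, which is (242/1431) + ((2962/945891)*sqrt(7271))*i.
At the order-1 pole 5/4 set g(u) = (u - (5/4))*f(u) = (4/9 - 3*u/5)/(u**2 - 7*u/5 + 12/11).
Simple pole: residue = g(a) at a = 5/4, which is -484/1431.
List the singular points by increasing real part (a conjugate pair: the negative imaginary part first).


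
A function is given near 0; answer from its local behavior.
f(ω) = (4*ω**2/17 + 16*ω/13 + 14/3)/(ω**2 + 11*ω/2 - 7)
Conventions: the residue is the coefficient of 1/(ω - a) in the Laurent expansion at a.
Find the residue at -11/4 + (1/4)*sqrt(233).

The residue is -7/221 + (8603/154479)*sqrt(233).

The factor ω**2 + 11*ω/2 - 7 splits as (ω - a)(ω - a') with a = -11/4 + (1/4)*sqrt(233), a' = -11/4 - (1/4)*sqrt(233). At the order-1 pole a set g(ω) = (ω - a)*f(ω) = [4*ω**2/17 + 16*ω/13 + 14/3] / (ω - a').
Simple pole: residue = g(a) at a = -11/4 + (1/4)*sqrt(233), which is -7/221 + (8603/154479)*sqrt(233).


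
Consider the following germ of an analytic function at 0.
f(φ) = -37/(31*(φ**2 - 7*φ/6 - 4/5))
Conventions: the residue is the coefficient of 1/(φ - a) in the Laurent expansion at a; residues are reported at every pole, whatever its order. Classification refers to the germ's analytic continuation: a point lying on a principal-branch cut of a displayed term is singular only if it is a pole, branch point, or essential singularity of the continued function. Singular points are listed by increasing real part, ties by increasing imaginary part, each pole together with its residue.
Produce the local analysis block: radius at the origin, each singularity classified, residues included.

Radius of convergence at 0: -7/12 + (1/60)*sqrt(4105).
At 7/12 - (1/60)*sqrt(4105): a pole of order 1; residue (222/25451)*sqrt(4105).
At 7/12 + (1/60)*sqrt(4105): a pole of order 1; residue -(222/25451)*sqrt(4105).

Denominator factor (φ**2 - 7*φ/6 - 4/5): discriminant 821/180, real irrational roots 7/12 + (1/60)*sqrt(4105) and 7/12 - (1/60)*sqrt(4105); poles of order 1, moduli 7/12 + (1/60)*sqrt(4105) and -7/12 + (1/60)*sqrt(4105).
The radius of convergence is the smallest modulus among the singular points: -7/12 + (1/60)*sqrt(4105).
The factor φ**2 - 7*φ/6 - 4/5 splits as (φ - a)(φ - a') with a = 7/12 - (1/60)*sqrt(4105), a' = 7/12 + (1/60)*sqrt(4105). At the order-1 pole a set g(φ) = (φ - a)*f(φ) = [-37/31] / (φ - a').
Simple pole: residue = g(a) at a = 7/12 - (1/60)*sqrt(4105), which is (222/25451)*sqrt(4105).
The factor φ**2 - 7*φ/6 - 4/5 splits as (φ - a)(φ - a') with a = 7/12 + (1/60)*sqrt(4105), a' = 7/12 - (1/60)*sqrt(4105). At the order-1 pole a set g(φ) = (φ - a)*f(φ) = [-37/31] / (φ - a').
Simple pole: residue = g(a) at a = 7/12 + (1/60)*sqrt(4105), which is -(222/25451)*sqrt(4105).
List the singular points by increasing real part (a conjugate pair: the negative imaginary part first).


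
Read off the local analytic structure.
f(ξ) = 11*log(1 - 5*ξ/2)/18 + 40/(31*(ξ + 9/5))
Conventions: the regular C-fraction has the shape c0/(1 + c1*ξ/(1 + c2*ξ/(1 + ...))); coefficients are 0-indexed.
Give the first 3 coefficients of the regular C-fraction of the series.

The regular C-fraction coefficients are [200/279, 3869/1440, -2205929/619040].

Taylor coefficients (expand at 0): a_0 = 200/279, a_1 = -19345/10044, a_2 = -610525/361584.
c0 = a_0 = 200/279. Peel one level at a time: if S = 1 + c*ξ/S' with S'(0) = 1, then c is the ξ-coefficient of S and S' = c*ξ/(S - 1).
S_1 = c0/f = 1 + (3869/1440)*ξ + (2205929/230400)*ξ^2 + ...; c1 = 3869/1440.
S_2 = c1*ξ/(S_1 - 1) = 1 + (-2205929/619040)*ξ + ...; c2 = -2205929/619040.


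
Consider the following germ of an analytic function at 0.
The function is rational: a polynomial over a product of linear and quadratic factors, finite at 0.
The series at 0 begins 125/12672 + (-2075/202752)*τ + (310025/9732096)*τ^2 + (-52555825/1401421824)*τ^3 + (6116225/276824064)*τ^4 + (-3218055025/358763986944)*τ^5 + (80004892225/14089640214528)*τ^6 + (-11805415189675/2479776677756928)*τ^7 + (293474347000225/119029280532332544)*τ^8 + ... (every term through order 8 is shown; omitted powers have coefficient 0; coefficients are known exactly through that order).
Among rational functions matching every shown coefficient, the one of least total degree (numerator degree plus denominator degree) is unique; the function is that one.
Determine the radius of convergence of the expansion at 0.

No rational of total degree below 7 reproduces all 9 coefficients; solving the [2/5] Pade equations on them gives f(τ) = (31*τ**2/30 + τ/10 + 4/11)/((τ + 12/5)**3*(τ**2 + τ/6 + 8/3)), whose expansion matches every shown term.
Denominator factor (τ + 12/5)^3: pole of order 3 at -12/5, modulus 12/5.
Denominator factor (τ**2 + τ/6 + 8/3): discriminant -383/36, complex-conjugate roots (-1/12) + ((1/12)*sqrt(383))*i and (-1/12) - ((1/12)*sqrt(383))*i; poles of order 1, moduli (2/3)*sqrt(6) and (2/3)*sqrt(6).
The radius of convergence is the smallest modulus among the singular points: (2/3)*sqrt(6).

The radius of convergence is (2/3)*sqrt(6).


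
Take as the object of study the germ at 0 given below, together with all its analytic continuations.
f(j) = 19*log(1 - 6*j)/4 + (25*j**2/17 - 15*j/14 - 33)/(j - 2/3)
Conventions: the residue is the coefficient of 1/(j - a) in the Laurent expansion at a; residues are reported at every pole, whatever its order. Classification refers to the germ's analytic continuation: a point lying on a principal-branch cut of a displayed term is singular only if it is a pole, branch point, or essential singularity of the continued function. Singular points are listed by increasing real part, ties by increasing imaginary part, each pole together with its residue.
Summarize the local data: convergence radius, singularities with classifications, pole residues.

Denominator factor (j - 2/3): pole of order 1 at 2/3, modulus 2/3.
Branch term (19/4)*log(1 - j/(1/6)): its argument vanishes at j = 1/6, a logarithmic branch point, modulus 1/6.
The radius of convergence is the smallest modulus among the singular points: 1/6.
The branch term is analytic at 2/3 and contributes nothing to the residue; only the rational part matters.
At the order-1 pole 2/3 set g(j) = (j - (2/3))*(rational part) = 25*j**2/17 - 15*j/14 - 33.
Simple pole: residue = g(a) at a = 2/3, which is -35408/1071.
List the singular points by increasing real part (a conjugate pair: the negative imaginary part first).

Radius of convergence at 0: 1/6.
At 1/6: a logarithmic branch point.
At 2/3: a pole of order 1; residue -35408/1071.


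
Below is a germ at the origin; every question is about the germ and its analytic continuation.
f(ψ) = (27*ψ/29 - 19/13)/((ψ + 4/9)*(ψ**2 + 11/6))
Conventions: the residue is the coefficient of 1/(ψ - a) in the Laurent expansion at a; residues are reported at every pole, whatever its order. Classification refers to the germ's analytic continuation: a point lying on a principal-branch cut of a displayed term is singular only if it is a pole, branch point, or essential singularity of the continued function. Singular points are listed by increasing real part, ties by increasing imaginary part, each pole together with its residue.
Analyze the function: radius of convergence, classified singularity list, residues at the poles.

Radius of convergence at 0: 4/9.
At -4/9: a pole of order 1; residue -16362/17719.
At -((1/6)*sqrt(66))*i: a pole of order 1; residue (8181/17719) + ((9225/389818)*sqrt(66))*i.
At ((1/6)*sqrt(66))*i: a pole of order 1; residue (8181/17719) - ((9225/389818)*sqrt(66))*i.

Denominator factor (ψ**2 + 11/6): discriminant -22/3, complex-conjugate roots ((1/6)*sqrt(66))*i and -((1/6)*sqrt(66))*i; poles of order 1, moduli (1/6)*sqrt(66) and (1/6)*sqrt(66).
Denominator factor (ψ + 4/9): pole of order 1 at -4/9, modulus 4/9.
The radius of convergence is the smallest modulus among the singular points: 4/9.
At the order-1 pole -4/9 set g(ψ) = (ψ - (-4/9))*f(ψ) = (27*ψ/29 - 19/13)/(ψ**2 + 11/6).
Simple pole: residue = g(a) at a = -4/9, which is -16362/17719.
The factor ψ**2 + 11/6 splits as (ψ - a)(ψ - a') with a = -((1/6)*sqrt(66))*i, a' = ((1/6)*sqrt(66))*i. At the order-1 pole a set g(ψ) = (ψ - a)*f(ψ) = [(27*ψ/29 - 19/13)/(ψ + 4/9)] / (ψ - a').
Simple pole: residue = g(a) at a = -((1/6)*sqrt(66))*i, which is (8181/17719) + ((9225/389818)*sqrt(66))*i.
The factor ψ**2 + 11/6 splits as (ψ - a)(ψ - a') with a = ((1/6)*sqrt(66))*i, a' = -((1/6)*sqrt(66))*i. At the order-1 pole a set g(ψ) = (ψ - a)*f(ψ) = [(27*ψ/29 - 19/13)/(ψ + 4/9)] / (ψ - a').
Simple pole: residue = g(a) at a = ((1/6)*sqrt(66))*i, which is (8181/17719) - ((9225/389818)*sqrt(66))*i.
List the singular points by increasing real part (a conjugate pair: the negative imaginary part first).


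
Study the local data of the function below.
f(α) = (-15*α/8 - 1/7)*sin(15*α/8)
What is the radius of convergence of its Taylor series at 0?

The factor sin(15*α/8) is entire and contributes no finite singular point.
The polynomial part has no poles.
No finite singular points: the Taylor series at 0 converges everywhere.

The radius of convergence is infinite.


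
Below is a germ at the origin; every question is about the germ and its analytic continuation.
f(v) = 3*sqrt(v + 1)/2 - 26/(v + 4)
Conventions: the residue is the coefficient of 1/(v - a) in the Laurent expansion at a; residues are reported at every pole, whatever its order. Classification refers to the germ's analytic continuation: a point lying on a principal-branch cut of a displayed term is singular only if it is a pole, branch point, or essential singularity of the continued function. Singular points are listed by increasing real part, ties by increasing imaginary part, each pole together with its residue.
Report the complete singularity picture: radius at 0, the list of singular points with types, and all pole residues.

Denominator factor (v + 4): pole of order 1 at -4, modulus 4.
Branch term (3/2)*sqrt(1 - v/(-1)): its argument vanishes at v = -1, a square-root branch point, modulus 1.
The radius of convergence is the smallest modulus among the singular points: 1.
The branch term is analytic at -4 and contributes nothing to the residue; only the rational part matters.
At the order-1 pole -4 set g(v) = (v - (-4))*(rational part) = -26.
Simple pole: residue = g(a) at a = -4, which is -26.
List the singular points by increasing real part (a conjugate pair: the negative imaginary part first).

Radius of convergence at 0: 1.
At -4: a pole of order 1; residue -26.
At -1: an algebraic (square-root) branch point.
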